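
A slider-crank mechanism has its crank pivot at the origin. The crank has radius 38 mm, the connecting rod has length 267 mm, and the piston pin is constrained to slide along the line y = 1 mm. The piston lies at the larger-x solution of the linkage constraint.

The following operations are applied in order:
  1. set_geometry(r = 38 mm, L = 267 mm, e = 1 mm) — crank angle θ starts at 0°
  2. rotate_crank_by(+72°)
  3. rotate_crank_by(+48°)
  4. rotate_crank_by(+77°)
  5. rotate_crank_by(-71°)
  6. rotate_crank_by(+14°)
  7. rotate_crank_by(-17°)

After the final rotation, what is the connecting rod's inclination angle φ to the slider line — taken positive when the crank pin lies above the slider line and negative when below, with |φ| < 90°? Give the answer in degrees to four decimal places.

set_geometry: r = 38 mm, L = 267 mm, e = 1 mm; θ ← 0°
rotate_crank_by(+72°): θ ← 0° +72° = 72°
rotate_crank_by(+48°): θ ← 72° +48° = 120°
rotate_crank_by(+77°): θ ← 120° +77° = 197°
rotate_crank_by(-71°): θ ← 197° -71° = 126°
rotate_crank_by(+14°): θ ← 126° +14° = 140°
rotate_crank_by(-17°): θ ← 140° -17° = 123°
crank pin P = (r cos θ, r sin θ) = (-20.696283, 31.869482)
h = r sin θ − e = 31.869482 − 1 = 30.869482
sin φ = h / L = 30.869482 / 267 = 0.11561604
φ = arcsin(0.11561604) = 6.639158°

6.6392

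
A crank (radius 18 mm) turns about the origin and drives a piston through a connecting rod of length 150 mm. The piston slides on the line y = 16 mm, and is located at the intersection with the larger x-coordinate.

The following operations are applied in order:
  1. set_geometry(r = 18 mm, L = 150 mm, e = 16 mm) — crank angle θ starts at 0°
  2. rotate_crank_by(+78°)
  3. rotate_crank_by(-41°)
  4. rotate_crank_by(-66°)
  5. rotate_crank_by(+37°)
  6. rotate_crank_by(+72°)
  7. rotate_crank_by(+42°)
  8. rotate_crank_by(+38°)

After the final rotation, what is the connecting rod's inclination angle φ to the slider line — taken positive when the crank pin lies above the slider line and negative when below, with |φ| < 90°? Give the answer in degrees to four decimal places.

set_geometry: r = 18 mm, L = 150 mm, e = 16 mm; θ ← 0°
rotate_crank_by(+78°): θ ← 0° +78° = 78°
rotate_crank_by(-41°): θ ← 78° -41° = 37°
rotate_crank_by(-66°): θ ← 37° -66° = -29°
rotate_crank_by(+37°): θ ← -29° +37° = 8°
rotate_crank_by(+72°): θ ← 8° +72° = 80°
rotate_crank_by(+42°): θ ← 80° +42° = 122°
rotate_crank_by(+38°): θ ← 122° +38° = 160°
crank pin P = (r cos θ, r sin θ) = (-16.914467, 6.156363)
h = r sin θ − e = 6.156363 − 16 = -9.843637
sin φ = h / L = -9.843637 / 150 = -0.06562425
φ = arcsin(-0.06562425) = -3.762697°

-3.7627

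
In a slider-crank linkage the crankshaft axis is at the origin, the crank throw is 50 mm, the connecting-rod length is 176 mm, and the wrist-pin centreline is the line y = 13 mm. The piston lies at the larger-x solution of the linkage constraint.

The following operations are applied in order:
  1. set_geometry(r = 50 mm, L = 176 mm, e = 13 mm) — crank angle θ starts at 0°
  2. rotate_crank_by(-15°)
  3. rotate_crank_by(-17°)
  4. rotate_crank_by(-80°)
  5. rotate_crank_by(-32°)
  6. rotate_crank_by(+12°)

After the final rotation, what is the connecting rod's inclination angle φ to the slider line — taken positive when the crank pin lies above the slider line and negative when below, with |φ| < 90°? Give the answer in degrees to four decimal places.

set_geometry: r = 50 mm, L = 176 mm, e = 13 mm; θ ← 0°
rotate_crank_by(-15°): θ ← 0° -15° = -15°
rotate_crank_by(-17°): θ ← -15° -17° = -32°
rotate_crank_by(-80°): θ ← -32° -80° = -112°
rotate_crank_by(-32°): θ ← -112° -32° = -144°
rotate_crank_by(+12°): θ ← -144° +12° = -132°
crank pin P = (r cos θ, r sin θ) = (-33.456530, -37.157241)
h = r sin θ − e = -37.157241 − 13 = -50.157241
sin φ = h / L = -50.157241 / 176 = -0.28498433
φ = arcsin(-0.28498433) = -16.557912°

-16.5579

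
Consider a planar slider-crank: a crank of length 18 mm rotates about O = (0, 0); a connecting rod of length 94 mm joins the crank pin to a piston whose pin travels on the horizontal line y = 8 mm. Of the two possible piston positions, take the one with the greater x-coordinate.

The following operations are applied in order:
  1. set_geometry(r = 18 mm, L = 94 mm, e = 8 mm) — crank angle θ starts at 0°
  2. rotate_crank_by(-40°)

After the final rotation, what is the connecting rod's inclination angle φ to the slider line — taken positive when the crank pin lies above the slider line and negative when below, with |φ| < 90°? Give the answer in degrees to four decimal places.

set_geometry: r = 18 mm, L = 94 mm, e = 8 mm; θ ← 0°
rotate_crank_by(-40°): θ ← 0° -40° = -40°
crank pin P = (r cos θ, r sin θ) = (13.788800, -11.570177)
h = r sin θ − e = -11.570177 − 8 = -19.570177
sin φ = h / L = -19.570177 / 94 = -0.20819337
φ = arcsin(-0.20819337) = -12.016500°

-12.0165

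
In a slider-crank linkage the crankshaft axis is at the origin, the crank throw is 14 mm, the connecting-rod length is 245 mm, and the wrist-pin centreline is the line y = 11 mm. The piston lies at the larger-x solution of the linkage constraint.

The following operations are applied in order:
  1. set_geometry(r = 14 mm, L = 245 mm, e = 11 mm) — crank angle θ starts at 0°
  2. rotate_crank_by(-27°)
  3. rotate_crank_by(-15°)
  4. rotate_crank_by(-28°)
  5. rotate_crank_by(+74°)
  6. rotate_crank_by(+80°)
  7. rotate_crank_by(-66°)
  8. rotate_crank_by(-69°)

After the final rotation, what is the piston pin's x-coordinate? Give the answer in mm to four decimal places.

252.8315

set_geometry: r = 14 mm, L = 245 mm, e = 11 mm; θ ← 0°
rotate_crank_by(-27°): θ ← 0° -27° = -27°
rotate_crank_by(-15°): θ ← -27° -15° = -42°
rotate_crank_by(-28°): θ ← -42° -28° = -70°
rotate_crank_by(+74°): θ ← -70° +74° = 4°
rotate_crank_by(+80°): θ ← 4° +80° = 84°
rotate_crank_by(-66°): θ ← 84° -66° = 18°
rotate_crank_by(-69°): θ ← 18° -69° = -51°
crank pin P = (r cos θ, r sin θ) = (8.810485, -10.880043)
h = r sin θ − e = -10.880043 − 11 = -21.880043
x = r cos θ + √(L² − h²) = 8.810485 + √(60025.0 − 478.7363) = 8.810485 + 244.021031 = 252.831517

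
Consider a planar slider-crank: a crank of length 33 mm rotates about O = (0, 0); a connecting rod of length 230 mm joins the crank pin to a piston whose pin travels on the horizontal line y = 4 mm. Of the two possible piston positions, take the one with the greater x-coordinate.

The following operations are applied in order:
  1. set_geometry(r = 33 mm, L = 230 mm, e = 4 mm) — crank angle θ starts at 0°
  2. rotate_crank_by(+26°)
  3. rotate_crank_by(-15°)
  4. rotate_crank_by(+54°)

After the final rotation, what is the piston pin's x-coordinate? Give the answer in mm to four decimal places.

242.4825

set_geometry: r = 33 mm, L = 230 mm, e = 4 mm; θ ← 0°
rotate_crank_by(+26°): θ ← 0° +26° = 26°
rotate_crank_by(-15°): θ ← 26° -15° = 11°
rotate_crank_by(+54°): θ ← 11° +54° = 65°
crank pin P = (r cos θ, r sin θ) = (13.946403, 29.908157)
h = r sin θ − e = 29.908157 − 4 = 25.908157
x = r cos θ + √(L² − h²) = 13.946403 + √(52900.0 − 671.2326) = 13.946403 + 228.536140 = 242.482543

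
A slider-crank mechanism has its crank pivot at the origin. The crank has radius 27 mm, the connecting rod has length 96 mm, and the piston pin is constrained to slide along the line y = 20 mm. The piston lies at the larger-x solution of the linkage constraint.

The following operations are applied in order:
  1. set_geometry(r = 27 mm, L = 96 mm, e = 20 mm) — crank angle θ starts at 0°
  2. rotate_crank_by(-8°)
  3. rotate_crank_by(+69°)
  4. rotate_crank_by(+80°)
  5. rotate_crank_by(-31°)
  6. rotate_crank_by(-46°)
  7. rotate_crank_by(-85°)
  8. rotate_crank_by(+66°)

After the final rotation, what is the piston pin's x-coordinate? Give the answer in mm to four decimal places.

set_geometry: r = 27 mm, L = 96 mm, e = 20 mm; θ ← 0°
rotate_crank_by(-8°): θ ← 0° -8° = -8°
rotate_crank_by(+69°): θ ← -8° +69° = 61°
rotate_crank_by(+80°): θ ← 61° +80° = 141°
rotate_crank_by(-31°): θ ← 141° -31° = 110°
rotate_crank_by(-46°): θ ← 110° -46° = 64°
rotate_crank_by(-85°): θ ← 64° -85° = -21°
rotate_crank_by(+66°): θ ← -21° +66° = 45°
crank pin P = (r cos θ, r sin θ) = (19.091883, 19.091883)
h = r sin θ − e = 19.091883 − 20 = -0.908117
x = r cos θ + √(L² − h²) = 19.091883 + √(9216.0 − 0.8247) = 19.091883 + 95.995705 = 115.087588

115.0876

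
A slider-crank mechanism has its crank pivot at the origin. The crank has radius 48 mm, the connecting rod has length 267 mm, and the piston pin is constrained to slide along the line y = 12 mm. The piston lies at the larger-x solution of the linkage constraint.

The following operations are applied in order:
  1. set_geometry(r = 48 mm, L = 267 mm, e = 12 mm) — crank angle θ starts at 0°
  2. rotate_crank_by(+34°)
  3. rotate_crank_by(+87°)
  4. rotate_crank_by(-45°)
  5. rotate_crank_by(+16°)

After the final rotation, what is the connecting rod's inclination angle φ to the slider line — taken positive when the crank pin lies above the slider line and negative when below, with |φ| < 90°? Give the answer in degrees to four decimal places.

set_geometry: r = 48 mm, L = 267 mm, e = 12 mm; θ ← 0°
rotate_crank_by(+34°): θ ← 0° +34° = 34°
rotate_crank_by(+87°): θ ← 34° +87° = 121°
rotate_crank_by(-45°): θ ← 121° -45° = 76°
rotate_crank_by(+16°): θ ← 76° +16° = 92°
crank pin P = (r cos θ, r sin θ) = (-1.675176, 47.970760)
h = r sin θ − e = 47.970760 − 12 = 35.970760
sin φ = h / L = 35.970760 / 267 = 0.13472195
φ = arcsin(0.13472195) = 7.742542°

7.7425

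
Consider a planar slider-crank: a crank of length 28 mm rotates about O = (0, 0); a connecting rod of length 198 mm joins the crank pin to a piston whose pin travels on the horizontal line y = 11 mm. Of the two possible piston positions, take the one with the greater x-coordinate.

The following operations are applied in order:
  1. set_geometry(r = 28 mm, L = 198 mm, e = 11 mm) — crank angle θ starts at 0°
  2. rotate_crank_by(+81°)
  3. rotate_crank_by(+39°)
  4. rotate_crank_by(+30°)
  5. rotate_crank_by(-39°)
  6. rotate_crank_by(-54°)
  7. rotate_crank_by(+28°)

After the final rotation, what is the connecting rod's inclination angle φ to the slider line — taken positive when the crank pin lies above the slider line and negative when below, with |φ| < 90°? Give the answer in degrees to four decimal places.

4.8945

set_geometry: r = 28 mm, L = 198 mm, e = 11 mm; θ ← 0°
rotate_crank_by(+81°): θ ← 0° +81° = 81°
rotate_crank_by(+39°): θ ← 81° +39° = 120°
rotate_crank_by(+30°): θ ← 120° +30° = 150°
rotate_crank_by(-39°): θ ← 150° -39° = 111°
rotate_crank_by(-54°): θ ← 111° -54° = 57°
rotate_crank_by(+28°): θ ← 57° +28° = 85°
crank pin P = (r cos θ, r sin θ) = (2.440361, 27.893452)
h = r sin θ − e = 27.893452 − 11 = 16.893452
sin φ = h / L = 16.893452 / 198 = 0.08532046
φ = arcsin(0.08532046) = 4.894453°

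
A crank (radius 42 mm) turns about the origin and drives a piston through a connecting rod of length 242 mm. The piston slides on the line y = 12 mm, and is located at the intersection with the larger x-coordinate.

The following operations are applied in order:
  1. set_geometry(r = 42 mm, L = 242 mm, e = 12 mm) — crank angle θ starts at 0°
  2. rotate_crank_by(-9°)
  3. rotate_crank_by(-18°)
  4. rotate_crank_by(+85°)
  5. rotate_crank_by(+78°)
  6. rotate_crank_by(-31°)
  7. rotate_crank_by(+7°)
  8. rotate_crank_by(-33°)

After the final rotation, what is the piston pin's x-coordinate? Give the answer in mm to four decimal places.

set_geometry: r = 42 mm, L = 242 mm, e = 12 mm; θ ← 0°
rotate_crank_by(-9°): θ ← 0° -9° = -9°
rotate_crank_by(-18°): θ ← -9° -18° = -27°
rotate_crank_by(+85°): θ ← -27° +85° = 58°
rotate_crank_by(+78°): θ ← 58° +78° = 136°
rotate_crank_by(-31°): θ ← 136° -31° = 105°
rotate_crank_by(+7°): θ ← 105° +7° = 112°
rotate_crank_by(-33°): θ ← 112° -33° = 79°
crank pin P = (r cos θ, r sin θ) = (8.013978, 41.228342)
h = r sin θ − e = 41.228342 − 12 = 29.228342
x = r cos θ + √(L² − h²) = 8.013978 + √(58564.0 − 854.2960) = 8.013978 + 240.228441 = 248.242419

248.2424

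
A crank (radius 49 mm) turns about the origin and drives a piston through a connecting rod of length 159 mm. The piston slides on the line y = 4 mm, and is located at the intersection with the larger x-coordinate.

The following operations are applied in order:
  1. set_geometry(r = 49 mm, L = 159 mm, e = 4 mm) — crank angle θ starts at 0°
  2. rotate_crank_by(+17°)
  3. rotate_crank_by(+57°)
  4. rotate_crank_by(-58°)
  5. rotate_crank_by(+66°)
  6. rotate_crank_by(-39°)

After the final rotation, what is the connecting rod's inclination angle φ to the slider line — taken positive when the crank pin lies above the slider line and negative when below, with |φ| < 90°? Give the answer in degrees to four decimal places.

set_geometry: r = 49 mm, L = 159 mm, e = 4 mm; θ ← 0°
rotate_crank_by(+17°): θ ← 0° +17° = 17°
rotate_crank_by(+57°): θ ← 17° +57° = 74°
rotate_crank_by(-58°): θ ← 74° -58° = 16°
rotate_crank_by(+66°): θ ← 16° +66° = 82°
rotate_crank_by(-39°): θ ← 82° -39° = 43°
crank pin P = (r cos θ, r sin θ) = (35.836331, 33.417920)
h = r sin θ − e = 33.417920 − 4 = 29.417920
sin φ = h / L = 29.417920 / 159 = 0.18501836
φ = arcsin(0.18501836) = 10.662203°

10.6622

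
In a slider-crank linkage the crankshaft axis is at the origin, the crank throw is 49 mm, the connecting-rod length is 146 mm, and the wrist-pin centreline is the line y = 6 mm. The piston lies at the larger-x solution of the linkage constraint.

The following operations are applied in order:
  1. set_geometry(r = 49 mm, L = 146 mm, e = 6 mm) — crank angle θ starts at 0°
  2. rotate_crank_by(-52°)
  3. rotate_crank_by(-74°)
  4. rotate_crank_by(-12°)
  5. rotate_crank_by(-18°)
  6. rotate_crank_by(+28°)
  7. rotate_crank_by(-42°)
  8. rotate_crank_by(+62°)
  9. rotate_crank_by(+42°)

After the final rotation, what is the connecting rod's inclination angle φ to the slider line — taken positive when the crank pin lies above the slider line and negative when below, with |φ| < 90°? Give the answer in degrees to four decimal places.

set_geometry: r = 49 mm, L = 146 mm, e = 6 mm; θ ← 0°
rotate_crank_by(-52°): θ ← 0° -52° = -52°
rotate_crank_by(-74°): θ ← -52° -74° = -126°
rotate_crank_by(-12°): θ ← -126° -12° = -138°
rotate_crank_by(-18°): θ ← -138° -18° = -156°
rotate_crank_by(+28°): θ ← -156° +28° = -128°
rotate_crank_by(-42°): θ ← -128° -42° = -170°
rotate_crank_by(+62°): θ ← -170° +62° = -108°
rotate_crank_by(+42°): θ ← -108° +42° = -66°
crank pin P = (r cos θ, r sin θ) = (19.930096, -44.763727)
h = r sin θ − e = -44.763727 − 6 = -50.763727
sin φ = h / L = -50.763727 / 146 = -0.34769676
φ = arcsin(-0.34769676) = -20.346503°

-20.3465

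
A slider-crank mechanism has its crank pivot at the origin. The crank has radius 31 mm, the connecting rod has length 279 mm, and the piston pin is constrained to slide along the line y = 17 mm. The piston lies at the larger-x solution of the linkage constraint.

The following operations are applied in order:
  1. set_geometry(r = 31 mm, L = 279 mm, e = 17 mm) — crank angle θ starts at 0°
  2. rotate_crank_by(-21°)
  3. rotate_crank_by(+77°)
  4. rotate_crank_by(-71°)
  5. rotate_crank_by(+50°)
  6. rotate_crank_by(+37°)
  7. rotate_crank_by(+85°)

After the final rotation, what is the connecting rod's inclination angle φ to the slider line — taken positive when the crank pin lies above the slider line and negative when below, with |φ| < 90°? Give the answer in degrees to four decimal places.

set_geometry: r = 31 mm, L = 279 mm, e = 17 mm; θ ← 0°
rotate_crank_by(-21°): θ ← 0° -21° = -21°
rotate_crank_by(+77°): θ ← -21° +77° = 56°
rotate_crank_by(-71°): θ ← 56° -71° = -15°
rotate_crank_by(+50°): θ ← -15° +50° = 35°
rotate_crank_by(+37°): θ ← 35° +37° = 72°
rotate_crank_by(+85°): θ ← 72° +85° = 157°
crank pin P = (r cos θ, r sin θ) = (-28.535650, 12.112665)
h = r sin θ − e = 12.112665 − 17 = -4.887335
sin φ = h / L = -4.887335 / 279 = -0.01751733
φ = arcsin(-0.01751733) = -1.003720°

-1.0037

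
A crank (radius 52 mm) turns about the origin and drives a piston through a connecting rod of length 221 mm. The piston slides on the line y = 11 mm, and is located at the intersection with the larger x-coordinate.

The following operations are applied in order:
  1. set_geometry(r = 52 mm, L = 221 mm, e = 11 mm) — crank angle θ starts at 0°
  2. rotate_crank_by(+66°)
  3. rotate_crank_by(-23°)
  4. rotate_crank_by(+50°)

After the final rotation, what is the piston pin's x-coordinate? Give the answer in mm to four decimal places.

set_geometry: r = 52 mm, L = 221 mm, e = 11 mm; θ ← 0°
rotate_crank_by(+66°): θ ← 0° +66° = 66°
rotate_crank_by(-23°): θ ← 66° -23° = 43°
rotate_crank_by(+50°): θ ← 43° +50° = 93°
crank pin P = (r cos θ, r sin θ) = (-2.721470, 51.928736)
h = r sin θ − e = 51.928736 − 11 = 40.928736
x = r cos θ + √(L² − h²) = -2.721470 + √(48841.0 − 1675.1614) = -2.721470 + 217.176975 = 214.455506

214.4555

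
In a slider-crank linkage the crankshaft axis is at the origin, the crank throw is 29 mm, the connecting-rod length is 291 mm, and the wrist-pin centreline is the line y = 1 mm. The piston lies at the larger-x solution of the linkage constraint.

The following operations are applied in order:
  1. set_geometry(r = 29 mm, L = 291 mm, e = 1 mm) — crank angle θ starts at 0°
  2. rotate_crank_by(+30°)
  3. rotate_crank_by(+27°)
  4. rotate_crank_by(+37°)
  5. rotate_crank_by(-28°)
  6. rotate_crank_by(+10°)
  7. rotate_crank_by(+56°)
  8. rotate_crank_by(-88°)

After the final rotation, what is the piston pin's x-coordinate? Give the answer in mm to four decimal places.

set_geometry: r = 29 mm, L = 291 mm, e = 1 mm; θ ← 0°
rotate_crank_by(+30°): θ ← 0° +30° = 30°
rotate_crank_by(+27°): θ ← 30° +27° = 57°
rotate_crank_by(+37°): θ ← 57° +37° = 94°
rotate_crank_by(-28°): θ ← 94° -28° = 66°
rotate_crank_by(+10°): θ ← 66° +10° = 76°
rotate_crank_by(+56°): θ ← 76° +56° = 132°
rotate_crank_by(-88°): θ ← 132° -88° = 44°
crank pin P = (r cos θ, r sin θ) = (20.860854, 20.145093)
h = r sin θ − e = 20.145093 − 1 = 19.145093
x = r cos θ + √(L² − h²) = 20.860854 + √(84681.0 − 366.5346) = 20.860854 + 290.369533 = 311.230387

311.2304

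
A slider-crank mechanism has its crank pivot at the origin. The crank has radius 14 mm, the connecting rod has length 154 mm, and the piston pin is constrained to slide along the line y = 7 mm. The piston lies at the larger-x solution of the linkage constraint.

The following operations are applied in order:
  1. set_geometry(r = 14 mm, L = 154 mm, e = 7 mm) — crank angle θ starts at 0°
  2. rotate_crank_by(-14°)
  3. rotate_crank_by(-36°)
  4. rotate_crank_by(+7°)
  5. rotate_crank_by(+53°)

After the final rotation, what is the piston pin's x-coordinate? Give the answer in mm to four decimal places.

set_geometry: r = 14 mm, L = 154 mm, e = 7 mm; θ ← 0°
rotate_crank_by(-14°): θ ← 0° -14° = -14°
rotate_crank_by(-36°): θ ← -14° -36° = -50°
rotate_crank_by(+7°): θ ← -50° +7° = -43°
rotate_crank_by(+53°): θ ← -43° +53° = 10°
crank pin P = (r cos θ, r sin θ) = (13.787309, 2.431074)
h = r sin θ − e = 2.431074 − 7 = -4.568926
x = r cos θ + √(L² − h²) = 13.787309 + √(23716.0 − 20.8751) = 13.787309 + 153.932209 = 167.719517

167.7195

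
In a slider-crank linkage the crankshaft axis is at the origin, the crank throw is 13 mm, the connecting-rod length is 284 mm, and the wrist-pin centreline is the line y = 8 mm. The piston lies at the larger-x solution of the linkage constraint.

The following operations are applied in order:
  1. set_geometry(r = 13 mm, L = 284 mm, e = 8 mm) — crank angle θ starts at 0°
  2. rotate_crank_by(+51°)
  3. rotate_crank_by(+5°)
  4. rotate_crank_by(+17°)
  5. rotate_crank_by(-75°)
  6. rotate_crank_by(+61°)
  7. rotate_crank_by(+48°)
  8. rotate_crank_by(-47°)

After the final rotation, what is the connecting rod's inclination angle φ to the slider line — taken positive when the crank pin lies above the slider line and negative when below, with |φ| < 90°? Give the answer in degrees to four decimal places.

0.6574

set_geometry: r = 13 mm, L = 284 mm, e = 8 mm; θ ← 0°
rotate_crank_by(+51°): θ ← 0° +51° = 51°
rotate_crank_by(+5°): θ ← 51° +5° = 56°
rotate_crank_by(+17°): θ ← 56° +17° = 73°
rotate_crank_by(-75°): θ ← 73° -75° = -2°
rotate_crank_by(+61°): θ ← -2° +61° = 59°
rotate_crank_by(+48°): θ ← 59° +48° = 107°
rotate_crank_by(-47°): θ ← 107° -47° = 60°
crank pin P = (r cos θ, r sin θ) = (6.500000, 11.258330)
h = r sin θ − e = 11.258330 − 8 = 3.258330
sin φ = h / L = 3.258330 / 284 = 0.01147299
φ = arcsin(0.01147299) = 0.657369°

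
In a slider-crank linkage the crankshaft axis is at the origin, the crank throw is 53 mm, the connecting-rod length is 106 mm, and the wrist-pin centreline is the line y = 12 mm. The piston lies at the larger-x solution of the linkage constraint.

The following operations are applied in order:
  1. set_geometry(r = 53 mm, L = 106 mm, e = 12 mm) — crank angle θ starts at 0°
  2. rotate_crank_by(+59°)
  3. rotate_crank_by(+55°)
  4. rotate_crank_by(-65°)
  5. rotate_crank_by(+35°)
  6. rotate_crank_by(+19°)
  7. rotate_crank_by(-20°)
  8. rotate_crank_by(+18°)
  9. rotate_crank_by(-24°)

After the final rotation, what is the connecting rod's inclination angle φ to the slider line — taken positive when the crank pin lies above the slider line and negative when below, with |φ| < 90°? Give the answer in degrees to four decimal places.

21.9611

set_geometry: r = 53 mm, L = 106 mm, e = 12 mm; θ ← 0°
rotate_crank_by(+59°): θ ← 0° +59° = 59°
rotate_crank_by(+55°): θ ← 59° +55° = 114°
rotate_crank_by(-65°): θ ← 114° -65° = 49°
rotate_crank_by(+35°): θ ← 49° +35° = 84°
rotate_crank_by(+19°): θ ← 84° +19° = 103°
rotate_crank_by(-20°): θ ← 103° -20° = 83°
rotate_crank_by(+18°): θ ← 83° +18° = 101°
rotate_crank_by(-24°): θ ← 101° -24° = 77°
crank pin P = (r cos θ, r sin θ) = (11.922406, 51.641613)
h = r sin θ − e = 51.641613 − 12 = 39.641613
sin φ = h / L = 39.641613 / 106 = 0.37397749
φ = arcsin(0.37397749) = 21.961129°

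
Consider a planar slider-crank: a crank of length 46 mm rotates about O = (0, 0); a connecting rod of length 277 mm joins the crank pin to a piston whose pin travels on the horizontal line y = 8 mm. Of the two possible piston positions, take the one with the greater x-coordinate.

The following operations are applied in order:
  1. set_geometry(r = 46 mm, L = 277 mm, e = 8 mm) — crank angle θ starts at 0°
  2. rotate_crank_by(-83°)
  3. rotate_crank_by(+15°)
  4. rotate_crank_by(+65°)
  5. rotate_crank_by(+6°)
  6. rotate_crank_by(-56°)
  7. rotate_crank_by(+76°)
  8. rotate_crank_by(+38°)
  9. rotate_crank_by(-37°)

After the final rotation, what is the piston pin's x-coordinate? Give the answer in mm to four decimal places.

318.8160

set_geometry: r = 46 mm, L = 277 mm, e = 8 mm; θ ← 0°
rotate_crank_by(-83°): θ ← 0° -83° = -83°
rotate_crank_by(+15°): θ ← -83° +15° = -68°
rotate_crank_by(+65°): θ ← -68° +65° = -3°
rotate_crank_by(+6°): θ ← -3° +6° = 3°
rotate_crank_by(-56°): θ ← 3° -56° = -53°
rotate_crank_by(+76°): θ ← -53° +76° = 23°
rotate_crank_by(+38°): θ ← 23° +38° = 61°
rotate_crank_by(-37°): θ ← 61° -37° = 24°
crank pin P = (r cos θ, r sin θ) = (42.023091, 18.709886)
h = r sin θ − e = 18.709886 − 8 = 10.709886
x = r cos θ + √(L² − h²) = 42.023091 + √(76729.0 − 114.7016) = 42.023091 + 276.792880 = 318.815971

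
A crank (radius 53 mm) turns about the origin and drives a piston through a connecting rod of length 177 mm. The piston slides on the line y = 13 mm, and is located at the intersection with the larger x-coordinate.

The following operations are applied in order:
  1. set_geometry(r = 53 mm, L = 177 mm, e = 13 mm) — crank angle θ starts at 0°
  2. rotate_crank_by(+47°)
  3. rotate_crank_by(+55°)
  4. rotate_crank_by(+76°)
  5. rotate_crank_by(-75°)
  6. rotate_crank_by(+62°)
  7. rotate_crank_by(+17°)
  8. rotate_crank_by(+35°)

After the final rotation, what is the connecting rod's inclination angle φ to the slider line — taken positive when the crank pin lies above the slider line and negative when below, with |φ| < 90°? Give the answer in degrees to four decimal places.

set_geometry: r = 53 mm, L = 177 mm, e = 13 mm; θ ← 0°
rotate_crank_by(+47°): θ ← 0° +47° = 47°
rotate_crank_by(+55°): θ ← 47° +55° = 102°
rotate_crank_by(+76°): θ ← 102° +76° = 178°
rotate_crank_by(-75°): θ ← 178° -75° = 103°
rotate_crank_by(+62°): θ ← 103° +62° = 165°
rotate_crank_by(+17°): θ ← 165° +17° = 182°
rotate_crank_by(+35°): θ ← 182° +35° = 217°
crank pin P = (r cos θ, r sin θ) = (-42.327682, -31.896196)
h = r sin θ − e = -31.896196 − 13 = -44.896196
sin φ = h / L = -44.896196 / 177 = -0.25365083
φ = arcsin(-0.25365083) = -14.693655°

-14.6937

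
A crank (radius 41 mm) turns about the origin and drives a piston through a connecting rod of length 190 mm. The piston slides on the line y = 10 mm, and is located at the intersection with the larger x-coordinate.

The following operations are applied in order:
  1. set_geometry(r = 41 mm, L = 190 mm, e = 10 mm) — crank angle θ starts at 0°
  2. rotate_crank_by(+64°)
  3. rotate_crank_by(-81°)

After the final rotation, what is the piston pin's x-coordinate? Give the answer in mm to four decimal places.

set_geometry: r = 41 mm, L = 190 mm, e = 10 mm; θ ← 0°
rotate_crank_by(+64°): θ ← 0° +64° = 64°
rotate_crank_by(-81°): θ ← 64° -81° = -17°
crank pin P = (r cos θ, r sin θ) = (39.208495, -11.987240)
h = r sin θ − e = -11.987240 − 10 = -21.987240
x = r cos θ + √(L² − h²) = 39.208495 + √(36100.0 − 483.4387) = 39.208495 + 188.723505 = 227.932000

227.9320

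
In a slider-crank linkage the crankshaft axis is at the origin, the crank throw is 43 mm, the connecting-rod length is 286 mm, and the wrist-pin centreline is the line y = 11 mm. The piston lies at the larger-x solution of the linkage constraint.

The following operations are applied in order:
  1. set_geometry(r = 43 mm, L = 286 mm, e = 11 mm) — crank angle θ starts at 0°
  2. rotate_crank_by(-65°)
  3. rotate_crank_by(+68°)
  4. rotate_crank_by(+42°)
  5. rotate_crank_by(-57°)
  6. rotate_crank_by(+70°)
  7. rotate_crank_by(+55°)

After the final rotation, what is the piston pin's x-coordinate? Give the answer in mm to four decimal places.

267.7668

set_geometry: r = 43 mm, L = 286 mm, e = 11 mm; θ ← 0°
rotate_crank_by(-65°): θ ← 0° -65° = -65°
rotate_crank_by(+68°): θ ← -65° +68° = 3°
rotate_crank_by(+42°): θ ← 3° +42° = 45°
rotate_crank_by(-57°): θ ← 45° -57° = -12°
rotate_crank_by(+70°): θ ← -12° +70° = 58°
rotate_crank_by(+55°): θ ← 58° +55° = 113°
crank pin P = (r cos θ, r sin θ) = (-16.801439, 39.581709)
h = r sin θ − e = 39.581709 − 11 = 28.581709
x = r cos θ + √(L² − h²) = -16.801439 + √(81796.0 − 816.9141) = -16.801439 + 284.568245 = 267.766806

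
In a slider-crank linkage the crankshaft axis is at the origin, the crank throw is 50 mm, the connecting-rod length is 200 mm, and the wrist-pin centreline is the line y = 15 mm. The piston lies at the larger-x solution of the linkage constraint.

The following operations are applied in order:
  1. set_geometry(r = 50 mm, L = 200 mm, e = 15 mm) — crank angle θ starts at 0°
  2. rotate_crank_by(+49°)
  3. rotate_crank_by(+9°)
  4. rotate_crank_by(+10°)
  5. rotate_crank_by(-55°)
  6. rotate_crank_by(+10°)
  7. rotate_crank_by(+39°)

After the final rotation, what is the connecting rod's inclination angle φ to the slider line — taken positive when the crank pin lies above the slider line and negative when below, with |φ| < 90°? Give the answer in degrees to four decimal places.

8.3800

set_geometry: r = 50 mm, L = 200 mm, e = 15 mm; θ ← 0°
rotate_crank_by(+49°): θ ← 0° +49° = 49°
rotate_crank_by(+9°): θ ← 49° +9° = 58°
rotate_crank_by(+10°): θ ← 58° +10° = 68°
rotate_crank_by(-55°): θ ← 68° -55° = 13°
rotate_crank_by(+10°): θ ← 13° +10° = 23°
rotate_crank_by(+39°): θ ← 23° +39° = 62°
crank pin P = (r cos θ, r sin θ) = (23.473578, 44.147380)
h = r sin θ − e = 44.147380 − 15 = 29.147380
sin φ = h / L = 29.147380 / 200 = 0.14573690
φ = arcsin(0.14573690) = 8.379954°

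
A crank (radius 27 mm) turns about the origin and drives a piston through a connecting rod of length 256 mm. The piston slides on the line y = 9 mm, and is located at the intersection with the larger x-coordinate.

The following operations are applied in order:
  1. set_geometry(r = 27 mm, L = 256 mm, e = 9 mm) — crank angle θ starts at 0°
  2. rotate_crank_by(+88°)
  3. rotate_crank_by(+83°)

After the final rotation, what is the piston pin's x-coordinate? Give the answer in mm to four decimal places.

229.2879

set_geometry: r = 27 mm, L = 256 mm, e = 9 mm; θ ← 0°
rotate_crank_by(+88°): θ ← 0° +88° = 88°
rotate_crank_by(+83°): θ ← 88° +83° = 171°
crank pin P = (r cos θ, r sin θ) = (-26.667585, 4.223731)
h = r sin θ − e = 4.223731 − 9 = -4.776269
x = r cos θ + √(L² − h²) = -26.667585 + √(65536.0 − 22.8127) = -26.667585 + 255.955440 = 229.287855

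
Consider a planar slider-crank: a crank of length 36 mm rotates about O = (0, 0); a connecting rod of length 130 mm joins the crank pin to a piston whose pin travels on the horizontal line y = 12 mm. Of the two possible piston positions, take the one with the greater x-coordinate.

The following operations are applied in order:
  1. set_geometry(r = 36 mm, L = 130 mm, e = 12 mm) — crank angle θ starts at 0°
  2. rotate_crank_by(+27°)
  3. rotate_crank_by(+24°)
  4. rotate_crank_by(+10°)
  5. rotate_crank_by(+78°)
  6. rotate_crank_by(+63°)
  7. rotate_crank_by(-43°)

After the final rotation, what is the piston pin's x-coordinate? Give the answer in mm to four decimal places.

set_geometry: r = 36 mm, L = 130 mm, e = 12 mm; θ ← 0°
rotate_crank_by(+27°): θ ← 0° +27° = 27°
rotate_crank_by(+24°): θ ← 27° +24° = 51°
rotate_crank_by(+10°): θ ← 51° +10° = 61°
rotate_crank_by(+78°): θ ← 61° +78° = 139°
rotate_crank_by(+63°): θ ← 139° +63° = 202°
rotate_crank_by(-43°): θ ← 202° -43° = 159°
crank pin P = (r cos θ, r sin θ) = (-33.608895, 12.901246)
h = r sin θ − e = 12.901246 − 12 = 0.901246
x = r cos θ + √(L² − h²) = -33.608895 + √(16900.0 − 0.8122) = -33.608895 + 129.996876 = 96.387981

96.3880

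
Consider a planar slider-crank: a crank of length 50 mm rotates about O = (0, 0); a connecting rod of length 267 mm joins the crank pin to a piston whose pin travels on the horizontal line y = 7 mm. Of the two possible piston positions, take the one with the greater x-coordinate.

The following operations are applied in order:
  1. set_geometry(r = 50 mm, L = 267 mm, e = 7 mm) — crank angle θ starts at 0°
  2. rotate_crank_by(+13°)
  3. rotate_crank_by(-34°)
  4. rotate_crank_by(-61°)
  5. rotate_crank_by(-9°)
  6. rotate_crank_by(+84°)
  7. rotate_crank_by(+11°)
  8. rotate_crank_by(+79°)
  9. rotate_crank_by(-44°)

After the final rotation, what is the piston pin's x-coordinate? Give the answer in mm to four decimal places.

set_geometry: r = 50 mm, L = 267 mm, e = 7 mm; θ ← 0°
rotate_crank_by(+13°): θ ← 0° +13° = 13°
rotate_crank_by(-34°): θ ← 13° -34° = -21°
rotate_crank_by(-61°): θ ← -21° -61° = -82°
rotate_crank_by(-9°): θ ← -82° -9° = -91°
rotate_crank_by(+84°): θ ← -91° +84° = -7°
rotate_crank_by(+11°): θ ← -7° +11° = 4°
rotate_crank_by(+79°): θ ← 4° +79° = 83°
rotate_crank_by(-44°): θ ← 83° -44° = 39°
crank pin P = (r cos θ, r sin θ) = (38.857298, 31.466020)
h = r sin θ − e = 31.466020 − 7 = 24.466020
x = r cos θ + √(L² − h²) = 38.857298 + √(71289.0 − 598.5861) = 38.857298 + 265.876689 = 304.733987

304.7340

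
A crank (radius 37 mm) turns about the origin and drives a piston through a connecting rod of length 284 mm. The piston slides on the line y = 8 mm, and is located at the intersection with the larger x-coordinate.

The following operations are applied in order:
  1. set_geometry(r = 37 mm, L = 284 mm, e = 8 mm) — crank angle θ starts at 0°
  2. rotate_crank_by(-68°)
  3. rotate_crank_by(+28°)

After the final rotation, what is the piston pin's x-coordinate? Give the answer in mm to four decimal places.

set_geometry: r = 37 mm, L = 284 mm, e = 8 mm; θ ← 0°
rotate_crank_by(-68°): θ ← 0° -68° = -68°
rotate_crank_by(+28°): θ ← -68° +28° = -40°
crank pin P = (r cos θ, r sin θ) = (28.343644, -23.783142)
h = r sin θ − e = -23.783142 − 8 = -31.783142
x = r cos θ + √(L² − h²) = 28.343644 + √(80656.0 − 1010.1681) = 28.343644 + 282.215931 = 310.559576

310.5596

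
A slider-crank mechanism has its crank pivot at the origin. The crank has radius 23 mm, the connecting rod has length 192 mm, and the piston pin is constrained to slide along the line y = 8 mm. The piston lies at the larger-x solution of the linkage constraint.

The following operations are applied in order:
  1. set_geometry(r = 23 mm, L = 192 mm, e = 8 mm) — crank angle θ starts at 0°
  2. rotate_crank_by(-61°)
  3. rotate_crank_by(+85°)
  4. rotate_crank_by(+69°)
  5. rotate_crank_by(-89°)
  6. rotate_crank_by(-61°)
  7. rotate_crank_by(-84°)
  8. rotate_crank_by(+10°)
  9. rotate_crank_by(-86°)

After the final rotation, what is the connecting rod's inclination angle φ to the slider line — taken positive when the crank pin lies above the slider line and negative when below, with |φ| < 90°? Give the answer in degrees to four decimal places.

1.7435

set_geometry: r = 23 mm, L = 192 mm, e = 8 mm; θ ← 0°
rotate_crank_by(-61°): θ ← 0° -61° = -61°
rotate_crank_by(+85°): θ ← -61° +85° = 24°
rotate_crank_by(+69°): θ ← 24° +69° = 93°
rotate_crank_by(-89°): θ ← 93° -89° = 4°
rotate_crank_by(-61°): θ ← 4° -61° = -57°
rotate_crank_by(-84°): θ ← -57° -84° = -141°
rotate_crank_by(+10°): θ ← -141° +10° = -131°
rotate_crank_by(-86°): θ ← -131° -86° = -217°
crank pin P = (r cos θ, r sin θ) = (-18.368617, 13.841746)
h = r sin θ − e = 13.841746 − 8 = 5.841746
sin φ = h / L = 5.841746 / 192 = 0.03042576
φ = arcsin(0.03042576) = 1.743537°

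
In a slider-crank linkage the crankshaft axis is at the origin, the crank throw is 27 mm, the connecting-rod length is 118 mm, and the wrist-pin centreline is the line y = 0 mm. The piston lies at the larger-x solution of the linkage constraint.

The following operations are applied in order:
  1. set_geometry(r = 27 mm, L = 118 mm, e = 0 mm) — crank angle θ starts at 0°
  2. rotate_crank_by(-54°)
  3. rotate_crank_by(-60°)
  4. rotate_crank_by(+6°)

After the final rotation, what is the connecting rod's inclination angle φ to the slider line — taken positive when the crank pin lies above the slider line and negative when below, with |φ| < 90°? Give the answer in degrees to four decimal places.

-12.5690

set_geometry: r = 27 mm, L = 118 mm, e = 0 mm; θ ← 0°
rotate_crank_by(-54°): θ ← 0° -54° = -54°
rotate_crank_by(-60°): θ ← -54° -60° = -114°
rotate_crank_by(+6°): θ ← -114° +6° = -108°
crank pin P = (r cos θ, r sin θ) = (-8.343459, -25.678526)
h = r sin θ − e = -25.678526 − 0 = -25.678526
sin φ = h / L = -25.678526 / 118 = -0.21761463
φ = arcsin(-0.21761463) = -12.568967°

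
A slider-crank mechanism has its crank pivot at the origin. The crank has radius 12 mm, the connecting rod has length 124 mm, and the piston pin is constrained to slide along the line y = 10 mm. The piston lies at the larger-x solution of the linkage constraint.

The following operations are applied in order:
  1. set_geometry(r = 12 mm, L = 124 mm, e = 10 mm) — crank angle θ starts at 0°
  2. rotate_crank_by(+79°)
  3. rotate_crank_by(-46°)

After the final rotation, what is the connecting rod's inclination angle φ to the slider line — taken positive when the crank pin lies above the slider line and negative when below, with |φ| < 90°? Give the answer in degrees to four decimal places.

set_geometry: r = 12 mm, L = 124 mm, e = 10 mm; θ ← 0°
rotate_crank_by(+79°): θ ← 0° +79° = 79°
rotate_crank_by(-46°): θ ← 79° -46° = 33°
crank pin P = (r cos θ, r sin θ) = (10.064047, 6.535668)
h = r sin θ − e = 6.535668 − 10 = -3.464332
sin φ = h / L = -3.464332 / 124 = -0.02793816
φ = arcsin(-0.02793816) = -1.600947°

-1.6009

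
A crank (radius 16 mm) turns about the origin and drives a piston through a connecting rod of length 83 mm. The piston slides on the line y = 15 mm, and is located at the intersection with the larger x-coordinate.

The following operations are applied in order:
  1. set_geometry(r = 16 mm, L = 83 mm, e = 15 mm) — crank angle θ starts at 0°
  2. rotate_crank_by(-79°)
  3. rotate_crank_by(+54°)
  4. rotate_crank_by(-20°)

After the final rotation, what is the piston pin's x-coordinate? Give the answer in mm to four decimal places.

90.0321

set_geometry: r = 16 mm, L = 83 mm, e = 15 mm; θ ← 0°
rotate_crank_by(-79°): θ ← 0° -79° = -79°
rotate_crank_by(+54°): θ ← -79° +54° = -25°
rotate_crank_by(-20°): θ ← -25° -20° = -45°
crank pin P = (r cos θ, r sin θ) = (11.313708, -11.313708)
h = r sin θ − e = -11.313708 − 15 = -26.313708
x = r cos θ + √(L² − h²) = 11.313708 + √(6889.0 − 692.4113) = 11.313708 + 78.718414 = 90.032123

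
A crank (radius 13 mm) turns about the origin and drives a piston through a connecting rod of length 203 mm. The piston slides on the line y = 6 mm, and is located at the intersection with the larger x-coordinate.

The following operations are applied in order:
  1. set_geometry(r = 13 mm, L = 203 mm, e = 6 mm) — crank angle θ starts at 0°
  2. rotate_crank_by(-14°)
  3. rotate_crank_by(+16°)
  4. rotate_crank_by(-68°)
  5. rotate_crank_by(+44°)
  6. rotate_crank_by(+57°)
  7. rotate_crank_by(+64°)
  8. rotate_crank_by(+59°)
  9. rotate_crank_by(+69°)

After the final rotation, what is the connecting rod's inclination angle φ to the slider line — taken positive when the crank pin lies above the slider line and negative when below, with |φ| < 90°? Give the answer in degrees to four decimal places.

set_geometry: r = 13 mm, L = 203 mm, e = 6 mm; θ ← 0°
rotate_crank_by(-14°): θ ← 0° -14° = -14°
rotate_crank_by(+16°): θ ← -14° +16° = 2°
rotate_crank_by(-68°): θ ← 2° -68° = -66°
rotate_crank_by(+44°): θ ← -66° +44° = -22°
rotate_crank_by(+57°): θ ← -22° +57° = 35°
rotate_crank_by(+64°): θ ← 35° +64° = 99°
rotate_crank_by(+59°): θ ← 99° +59° = 158°
rotate_crank_by(+69°): θ ← 158° +69° = 227°
crank pin P = (r cos θ, r sin θ) = (-8.865979, -9.507598)
h = r sin θ − e = -9.507598 − 6 = -15.507598
sin φ = h / L = -15.507598 / 203 = -0.07639211
φ = arcsin(-0.07639211) = -4.381214°

-4.3812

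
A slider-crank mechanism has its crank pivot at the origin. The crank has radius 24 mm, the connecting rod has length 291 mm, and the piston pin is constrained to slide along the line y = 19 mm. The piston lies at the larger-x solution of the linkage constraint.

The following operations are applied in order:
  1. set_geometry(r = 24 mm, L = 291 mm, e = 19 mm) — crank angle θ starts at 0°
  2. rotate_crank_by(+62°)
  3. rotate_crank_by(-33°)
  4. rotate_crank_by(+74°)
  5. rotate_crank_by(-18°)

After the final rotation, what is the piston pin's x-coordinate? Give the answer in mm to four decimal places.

set_geometry: r = 24 mm, L = 291 mm, e = 19 mm; θ ← 0°
rotate_crank_by(+62°): θ ← 0° +62° = 62°
rotate_crank_by(-33°): θ ← 62° -33° = 29°
rotate_crank_by(+74°): θ ← 29° +74° = 103°
rotate_crank_by(-18°): θ ← 103° -18° = 85°
crank pin P = (r cos θ, r sin θ) = (2.091738, 23.908673)
h = r sin θ − e = 23.908673 − 19 = 4.908673
x = r cos θ + √(L² − h²) = 2.091738 + √(84681.0 − 24.0951) = 2.091738 + 290.958597 = 293.050334

293.0503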